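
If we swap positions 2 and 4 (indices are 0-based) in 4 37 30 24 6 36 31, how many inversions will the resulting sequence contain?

There are 6 inversions.

Positions 2 and 4 hold 30 and 6; after swapping, the array is [4, 37, 6, 24, 30, 36, 31].
For each element, count later entries that are smaller:
4 → none → 0
37 → 6, 24, 30, 36, 31 → 5
6 → none → 0
24 → none → 0
30 → none → 0
36 → 31 → 1
31 → none → 0
Sum: 0 + 5 + 0 + 0 + 0 + 1 + 0 = 6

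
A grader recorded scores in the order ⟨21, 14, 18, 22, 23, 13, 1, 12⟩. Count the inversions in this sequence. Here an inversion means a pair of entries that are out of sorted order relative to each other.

For each element, count later entries that are smaller:
21: 5
14: 3
18: 3
22: 3
23: 3
13: 2
1: 0
12: 0
Sum: 5 + 3 + 3 + 3 + 3 + 2 + 0 + 0 = 19

There are 19 inversions.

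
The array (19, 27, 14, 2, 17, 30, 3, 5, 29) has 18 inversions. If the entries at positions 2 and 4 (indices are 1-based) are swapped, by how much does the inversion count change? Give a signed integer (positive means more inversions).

-3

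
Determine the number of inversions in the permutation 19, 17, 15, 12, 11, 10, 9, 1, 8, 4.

43

For each element, count later entries that are smaller:
19 → 17, 15, 12, 11, 10, 9, 1, 8, 4 → 9
17 → 15, 12, 11, 10, 9, 1, 8, 4 → 8
15 → 12, 11, 10, 9, 1, 8, 4 → 7
12 → 11, 10, 9, 1, 8, 4 → 6
11 → 10, 9, 1, 8, 4 → 5
10 → 9, 1, 8, 4 → 4
9 → 1, 8, 4 → 3
1 → none → 0
8 → 4 → 1
4 → none → 0
Sum: 9 + 8 + 7 + 6 + 5 + 4 + 3 + 0 + 1 + 0 = 43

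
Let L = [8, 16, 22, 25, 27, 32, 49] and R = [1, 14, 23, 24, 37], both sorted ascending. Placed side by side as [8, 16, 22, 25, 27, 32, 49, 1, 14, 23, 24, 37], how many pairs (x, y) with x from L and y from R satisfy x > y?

22

Count, for every r in R, how many entries of L exceed r:
r = 1: 8, 16, 22, 25, 27, 32, 49 → 7
r = 14: 16, 22, 25, 27, 32, 49 → 6
r = 23: 25, 27, 32, 49 → 4
r = 24: 25, 27, 32, 49 → 4
r = 37: 49 → 1
Cross-inversions: 7 + 6 + 4 + 4 + 1 = 22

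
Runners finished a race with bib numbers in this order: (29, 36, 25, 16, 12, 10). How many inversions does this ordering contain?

Sweep left to right; for each value list the smaller values that follow it:
29: 4
36: 4
25: 3
16: 2
12: 1
10: 0
Sum: 4 + 4 + 3 + 2 + 1 + 0 = 14

14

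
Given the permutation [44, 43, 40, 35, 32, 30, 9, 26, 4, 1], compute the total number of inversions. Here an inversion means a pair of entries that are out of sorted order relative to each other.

44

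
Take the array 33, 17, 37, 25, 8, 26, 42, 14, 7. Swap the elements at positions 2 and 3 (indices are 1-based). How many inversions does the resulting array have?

Positions 2 and 3 hold 17 and 37; after swapping, the array is [33, 37, 17, 25, 8, 26, 42, 14, 7].
For each element, count later entries that are smaller:
33: 6
37: 6
17: 3
25: 3
8: 1
26: 2
42: 2
14: 1
7: 0
Sum: 6 + 6 + 3 + 3 + 1 + 2 + 2 + 1 + 0 = 24

24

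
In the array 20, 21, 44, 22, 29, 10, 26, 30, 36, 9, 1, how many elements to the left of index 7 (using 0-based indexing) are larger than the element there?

1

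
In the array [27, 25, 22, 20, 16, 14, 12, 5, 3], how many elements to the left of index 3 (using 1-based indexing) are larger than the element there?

The element at index 3 is 22.
Elements before it: 27, 25
Those larger than 22: 27, 25

2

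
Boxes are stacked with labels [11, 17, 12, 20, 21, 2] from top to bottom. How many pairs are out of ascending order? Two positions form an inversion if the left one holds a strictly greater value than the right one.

6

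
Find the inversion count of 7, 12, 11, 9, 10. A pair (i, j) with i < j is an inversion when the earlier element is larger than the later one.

5

Sweep left to right; for each value list the smaller values that follow it:
7: 0
12: 3
11: 2
9: 0
10: 0
Sum: 0 + 3 + 2 + 0 + 0 = 5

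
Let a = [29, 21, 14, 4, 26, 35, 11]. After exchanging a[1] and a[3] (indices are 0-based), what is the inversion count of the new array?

Inversions: 9

Positions 1 and 3 hold 21 and 4; after swapping, the array is [29, 4, 14, 21, 26, 35, 11].
Sweep left to right; for each value list the smaller values that follow it:
29: 5
4: 0
14: 1
21: 1
26: 1
35: 1
11: 0
Sum: 5 + 0 + 1 + 1 + 1 + 1 + 0 = 9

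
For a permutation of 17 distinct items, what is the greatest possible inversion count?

136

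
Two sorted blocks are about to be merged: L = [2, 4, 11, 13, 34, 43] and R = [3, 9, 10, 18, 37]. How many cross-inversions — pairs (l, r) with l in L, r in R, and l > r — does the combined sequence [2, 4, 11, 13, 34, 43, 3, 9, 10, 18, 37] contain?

Cross-inversions: 16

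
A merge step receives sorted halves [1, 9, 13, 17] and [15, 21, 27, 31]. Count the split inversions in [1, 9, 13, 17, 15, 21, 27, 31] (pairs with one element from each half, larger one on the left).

Count, for every r in R, how many entries of L exceed r:
r = 15: 17 → 1
r = 21: none → 0
r = 27: none → 0
r = 31: none → 0
Cross-inversions: 1 + 0 + 0 + 0 = 1

There is 1 split inversion.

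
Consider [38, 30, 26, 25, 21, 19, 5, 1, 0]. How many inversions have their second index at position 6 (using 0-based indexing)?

6 such elements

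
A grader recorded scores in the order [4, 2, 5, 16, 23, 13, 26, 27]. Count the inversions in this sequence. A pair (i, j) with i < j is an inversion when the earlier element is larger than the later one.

There are 3 inversions.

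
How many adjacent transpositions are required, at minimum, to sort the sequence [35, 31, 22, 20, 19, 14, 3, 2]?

28 adjacent swaps

Minimum adjacent swaps = number of inversions (each swap of adjacent out-of-order elements removes one inversion and no swap can remove more).
Count inversions — for each element, later elements that are smaller:
35: 31, 22, 20, 19, 14, 3, 2 → 7
31: 22, 20, 19, 14, 3, 2 → 6
22: 20, 19, 14, 3, 2 → 5
20: 19, 14, 3, 2 → 4
19: 14, 3, 2 → 3
14: 3, 2 → 2
3: 2 → 1
2: none → 0
Total inversions: 7 + 6 + 5 + 4 + 3 + 2 + 1 + 0 = 28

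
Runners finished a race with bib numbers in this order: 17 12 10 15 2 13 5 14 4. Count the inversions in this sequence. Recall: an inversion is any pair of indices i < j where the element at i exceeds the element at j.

Out-of-order pairs: 24

Sweep left to right; for each value list the smaller values that follow it:
17 → 12, 10, 15, 2, 13, 5, 14, 4 → 8
12 → 10, 2, 5, 4 → 4
10 → 2, 5, 4 → 3
15 → 2, 13, 5, 14, 4 → 5
2 → none → 0
13 → 5, 4 → 2
5 → 4 → 1
14 → 4 → 1
4 → none → 0
Sum: 8 + 4 + 3 + 5 + 0 + 2 + 1 + 1 + 0 = 24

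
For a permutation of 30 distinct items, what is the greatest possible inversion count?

A reversed (strictly descending) arrangement makes every pair an inversion, giving C(30, 2) inversions.
C(30, 2) = 30·29/2 = 435

435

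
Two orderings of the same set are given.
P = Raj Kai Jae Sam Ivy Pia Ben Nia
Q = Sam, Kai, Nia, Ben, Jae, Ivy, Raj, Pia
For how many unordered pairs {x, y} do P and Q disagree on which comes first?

Assign each item its position (1..8) in the first ordering, then rewrite the second ordering as that position sequence:
positions: Raj→1, Kai→2, Jae→3, Sam→4, Ivy→5, Pia→6, Ben→7, Nia→8
second ordering as positions: [4, 2, 8, 7, 3, 5, 1, 6]
Discordant pairs = inversions in this position sequence.
4: 2, 3, 1 → 3
2: 1 → 1
8: 7, 3, 5, 1, 6 → 5
7: 3, 5, 1, 6 → 4
3: 1 → 1
5: 1 → 1
1: 0
6: 0
Total: 3 + 1 + 5 + 4 + 1 + 1 + 0 + 0 = 15

15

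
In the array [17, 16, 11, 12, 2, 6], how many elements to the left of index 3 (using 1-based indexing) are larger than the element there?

2 such elements

The element at index 3 is 11.
Elements before it: 17, 16
Those larger than 11: 17, 16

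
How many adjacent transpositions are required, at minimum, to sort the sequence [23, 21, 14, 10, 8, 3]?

Minimum adjacent swaps = number of inversions (each swap of adjacent out-of-order elements removes one inversion and no swap can remove more).
Count inversions — for each element, later elements that are smaller:
23: 21, 14, 10, 8, 3 → 5
21: 14, 10, 8, 3 → 4
14: 10, 8, 3 → 3
10: 8, 3 → 2
8: 3 → 1
3: none → 0
Total inversions: 5 + 4 + 3 + 2 + 1 + 0 = 15

15 swaps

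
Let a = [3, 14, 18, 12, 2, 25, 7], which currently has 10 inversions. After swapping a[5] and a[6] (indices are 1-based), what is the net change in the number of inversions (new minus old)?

+1

Positions 5 and 6 hold 2 and 25; after swapping, the array is [3, 14, 18, 12, 25, 2, 7].
Count, for each position, how many later elements it exceeds:
3: 1
14: 3
18: 3
12: 2
25: 2
2: 0
7: 0
Sum: 1 + 3 + 3 + 2 + 2 + 0 + 0 = 11
Change: 11 − 10 = +1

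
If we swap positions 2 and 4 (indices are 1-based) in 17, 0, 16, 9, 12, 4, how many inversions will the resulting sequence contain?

There are 11 inversions.

Positions 2 and 4 hold 0 and 9; after swapping, the array is [17, 9, 16, 0, 12, 4].
For each element, count later entries that are smaller:
17: 5
9: 2
16: 3
0: 0
12: 1
4: 0
Sum: 5 + 2 + 3 + 0 + 1 + 0 = 11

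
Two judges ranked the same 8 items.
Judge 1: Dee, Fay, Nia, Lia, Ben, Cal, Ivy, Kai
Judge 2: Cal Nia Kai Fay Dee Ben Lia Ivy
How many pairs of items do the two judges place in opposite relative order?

14

Assign each item its position (1..8) in the first ordering, then rewrite the second ordering as that position sequence:
positions: Dee→1, Fay→2, Nia→3, Lia→4, Ben→5, Cal→6, Ivy→7, Kai→8
second ordering as positions: [6, 3, 8, 2, 1, 5, 4, 7]
Discordant pairs = inversions in this position sequence.
6: 3, 2, 1, 5, 4 → 5
3: 2, 1 → 2
8: 2, 1, 5, 4, 7 → 5
2: 1 → 1
1: 0
5: 4 → 1
4: 0
7: 0
Total: 5 + 2 + 5 + 1 + 0 + 1 + 0 + 0 = 14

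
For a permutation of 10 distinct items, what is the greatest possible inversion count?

45

The maximum occurs when the array is in strictly decreasing order: every one of the C(10, 2) pairs is inverted.
C(10, 2) = 10·9/2 = 45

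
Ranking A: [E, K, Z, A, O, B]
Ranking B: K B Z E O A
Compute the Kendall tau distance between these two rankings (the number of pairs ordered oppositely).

7

Assign each item its position (1..6) in the first ordering, then rewrite the second ordering as that position sequence:
positions: E→1, K→2, Z→3, A→4, O→5, B→6
second ordering as positions: [2, 6, 3, 1, 5, 4]
Discordant pairs = inversions in this position sequence.
2: 1 → 1
6: 3, 1, 5, 4 → 4
3: 1 → 1
1: 0
5: 4 → 1
4: 0
Total: 1 + 4 + 1 + 0 + 1 + 0 = 7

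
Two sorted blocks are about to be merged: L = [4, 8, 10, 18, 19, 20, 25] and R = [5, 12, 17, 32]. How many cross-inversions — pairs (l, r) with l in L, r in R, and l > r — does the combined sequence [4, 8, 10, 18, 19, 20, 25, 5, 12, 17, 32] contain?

14 split inversions

Count, for every r in R, how many entries of L exceed r:
r = 5: 8, 10, 18, 19, 20, 25 → 6
r = 12: 18, 19, 20, 25 → 4
r = 17: 18, 19, 20, 25 → 4
r = 32: none → 0
Cross-inversions: 6 + 4 + 4 + 0 = 14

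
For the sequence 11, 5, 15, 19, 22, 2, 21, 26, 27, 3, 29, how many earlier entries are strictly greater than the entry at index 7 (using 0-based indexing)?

0

The element at index 7 is 26.
Elements before it: 11, 5, 15, 19, 22, 2, 21
None of them are larger than 26.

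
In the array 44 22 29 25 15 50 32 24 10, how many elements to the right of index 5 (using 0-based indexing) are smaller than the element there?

3

The element at index 5 is 50.
Elements after it: 32, 24, 10
Those smaller than 50: 32, 24, 10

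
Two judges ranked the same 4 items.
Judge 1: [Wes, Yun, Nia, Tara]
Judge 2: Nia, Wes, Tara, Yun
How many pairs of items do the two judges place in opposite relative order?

3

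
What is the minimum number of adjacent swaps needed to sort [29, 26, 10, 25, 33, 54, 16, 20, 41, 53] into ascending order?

The minimum number of adjacent swaps to sort an array equals its inversion count, since every such swap removes exactly one inversion.
Count inversions — for each element, later elements that are smaller:
29: 26, 10, 25, 16, 20 → 5
26: 10, 25, 16, 20 → 4
10: none → 0
25: 16, 20 → 2
33: 16, 20 → 2
54: 16, 20, 41, 53 → 4
16: none → 0
20: none → 0
41: none → 0
53: none → 0
Total inversions: 5 + 4 + 0 + 2 + 2 + 4 + 0 + 0 + 0 + 0 = 17

17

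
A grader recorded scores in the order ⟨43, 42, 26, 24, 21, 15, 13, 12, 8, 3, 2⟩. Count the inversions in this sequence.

Sweep left to right; for each value list the smaller values that follow it:
43: 10
42: 9
26: 8
24: 7
21: 6
15: 5
13: 4
12: 3
8: 2
3: 1
2: 0
Sum: 10 + 9 + 8 + 7 + 6 + 5 + 4 + 3 + 2 + 1 + 0 = 55

Out-of-order pairs: 55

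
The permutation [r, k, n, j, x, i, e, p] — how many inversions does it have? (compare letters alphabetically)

Count, for each position, how many later elements it exceeds:
r: 6
k: 3
n: 3
j: 2
x: 3
i: 1
e: 0
p: 0
Sum: 6 + 3 + 3 + 2 + 3 + 1 + 0 + 0 = 18

There are 18 inversions.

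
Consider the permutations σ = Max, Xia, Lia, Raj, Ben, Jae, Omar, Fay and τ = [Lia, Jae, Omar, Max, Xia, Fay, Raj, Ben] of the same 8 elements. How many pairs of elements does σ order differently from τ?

12 discordant pairs

Assign each item its position (1..8) in the first ordering, then rewrite the second ordering as that position sequence:
positions: Max→1, Xia→2, Lia→3, Raj→4, Ben→5, Jae→6, Omar→7, Fay→8
second ordering as positions: [3, 6, 7, 1, 2, 8, 4, 5]
Discordant pairs = inversions in this position sequence.
3: 1, 2 → 2
6: 1, 2, 4, 5 → 4
7: 1, 2, 4, 5 → 4
1: 0
2: 0
8: 4, 5 → 2
4: 0
5: 0
Total: 2 + 4 + 4 + 0 + 0 + 2 + 0 + 0 = 12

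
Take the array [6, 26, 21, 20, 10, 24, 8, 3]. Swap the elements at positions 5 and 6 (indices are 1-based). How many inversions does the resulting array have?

Positions 5 and 6 hold 10 and 24; after swapping, the array is [6, 26, 21, 20, 24, 10, 8, 3].
Sweep left to right; for each value list the smaller values that follow it:
6 → 3 → 1
26 → 21, 20, 24, 10, 8, 3 → 6
21 → 20, 10, 8, 3 → 4
20 → 10, 8, 3 → 3
24 → 10, 8, 3 → 3
10 → 8, 3 → 2
8 → 3 → 1
3 → none → 0
Sum: 1 + 6 + 4 + 3 + 3 + 2 + 1 + 0 = 20

20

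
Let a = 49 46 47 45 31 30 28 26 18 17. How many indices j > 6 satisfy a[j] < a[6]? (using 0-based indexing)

The element at index 6 is 28.
Elements after it: 26, 18, 17
Those smaller than 28: 26, 18, 17

3 such elements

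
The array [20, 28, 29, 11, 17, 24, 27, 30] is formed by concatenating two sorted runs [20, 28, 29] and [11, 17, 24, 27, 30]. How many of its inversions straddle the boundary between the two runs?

For each element r of the right run, count left-run elements greater than r:
r = 11: 20, 28, 29 → 3
r = 17: 20, 28, 29 → 3
r = 24: 28, 29 → 2
r = 27: 28, 29 → 2
r = 30: none → 0
Cross-inversions: 3 + 3 + 2 + 2 + 0 = 10

Cross-inversions: 10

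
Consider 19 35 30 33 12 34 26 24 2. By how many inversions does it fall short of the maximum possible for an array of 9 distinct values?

12

Maximum inversions for 9 distinct elements is C(9, 2) = 9·8/2 = 36.
Current inversions — for each element, count later smaller elements:
19: 2
35: 7
30: 4
33: 4
12: 1
34: 3
26: 2
24: 1
2: 0
Current total: 2 + 7 + 4 + 4 + 1 + 3 + 2 + 1 + 0 = 24
Shortfall: 36 − 24 = 12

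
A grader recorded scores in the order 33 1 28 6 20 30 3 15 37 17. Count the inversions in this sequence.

Count, for each position, how many later elements it exceeds:
33 → 1, 28, 6, 20, 30, 3, 15, 17 → 8
1 → none → 0
28 → 6, 20, 3, 15, 17 → 5
6 → 3 → 1
20 → 3, 15, 17 → 3
30 → 3, 15, 17 → 3
3 → none → 0
15 → none → 0
37 → 17 → 1
17 → none → 0
Sum: 8 + 0 + 5 + 1 + 3 + 3 + 0 + 0 + 1 + 0 = 21

21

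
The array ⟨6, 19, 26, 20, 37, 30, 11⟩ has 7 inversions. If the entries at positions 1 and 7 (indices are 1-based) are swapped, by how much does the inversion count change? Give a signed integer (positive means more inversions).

Positions 1 and 7 hold 6 and 11; after swapping, the array is [11, 19, 26, 20, 37, 30, 6].
For each element, count later entries that are smaller:
11: 1
19: 1
26: 2
20: 1
37: 2
30: 1
6: 0
Sum: 1 + 1 + 2 + 1 + 2 + 1 + 0 = 8
Change: 8 − 7 = +1

+1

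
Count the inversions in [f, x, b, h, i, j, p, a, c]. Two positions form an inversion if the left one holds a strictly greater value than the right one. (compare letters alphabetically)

19 inversions

Count, for each position, how many later elements it exceeds:
f → b, a, c → 3
x → b, h, i, j, p, a, c → 7
b → a → 1
h → a, c → 2
i → a, c → 2
j → a, c → 2
p → a, c → 2
a → none → 0
c → none → 0
Sum: 3 + 7 + 1 + 2 + 2 + 2 + 2 + 0 + 0 = 19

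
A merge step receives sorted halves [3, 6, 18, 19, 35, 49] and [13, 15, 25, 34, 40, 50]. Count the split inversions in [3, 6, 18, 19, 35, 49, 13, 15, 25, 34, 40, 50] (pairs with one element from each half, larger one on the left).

13

Count, for every r in R, how many entries of L exceed r:
r = 13: 18, 19, 35, 49 → 4
r = 15: 18, 19, 35, 49 → 4
r = 25: 35, 49 → 2
r = 34: 35, 49 → 2
r = 40: 49 → 1
r = 50: none → 0
Cross-inversions: 4 + 4 + 2 + 2 + 1 + 0 = 13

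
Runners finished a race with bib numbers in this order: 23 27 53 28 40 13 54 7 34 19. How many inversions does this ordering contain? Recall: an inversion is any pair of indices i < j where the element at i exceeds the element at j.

24 out-of-order pairs

For each element, count later entries that are smaller:
23: 3
27: 3
53: 6
28: 3
40: 4
13: 1
54: 3
7: 0
34: 1
19: 0
Sum: 3 + 3 + 6 + 3 + 4 + 1 + 3 + 0 + 1 + 0 = 24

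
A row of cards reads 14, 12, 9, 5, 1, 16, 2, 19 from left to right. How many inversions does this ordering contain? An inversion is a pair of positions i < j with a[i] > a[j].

15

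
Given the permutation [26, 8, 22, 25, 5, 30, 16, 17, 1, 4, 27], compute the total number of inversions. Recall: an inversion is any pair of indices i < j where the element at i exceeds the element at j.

32 inversions

Count, for each position, how many later elements it exceeds:
26 → 8, 22, 25, 5, 16, 17, 1, 4 → 8
8 → 5, 1, 4 → 3
22 → 5, 16, 17, 1, 4 → 5
25 → 5, 16, 17, 1, 4 → 5
5 → 1, 4 → 2
30 → 16, 17, 1, 4, 27 → 5
16 → 1, 4 → 2
17 → 1, 4 → 2
1 → none → 0
4 → none → 0
27 → none → 0
Sum: 8 + 3 + 5 + 5 + 2 + 5 + 2 + 2 + 0 + 0 + 0 = 32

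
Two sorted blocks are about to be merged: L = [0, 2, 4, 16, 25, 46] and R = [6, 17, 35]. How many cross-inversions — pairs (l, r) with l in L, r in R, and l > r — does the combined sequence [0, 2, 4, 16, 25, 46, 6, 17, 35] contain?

6

Take each right-half value and tally the left-half values above it:
r = 6: 16, 25, 46 → 3
r = 17: 25, 46 → 2
r = 35: 46 → 1
Cross-inversions: 3 + 2 + 1 = 6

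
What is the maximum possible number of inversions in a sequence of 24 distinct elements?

A reversed (strictly descending) arrangement makes every pair an inversion, giving C(24, 2) inversions.
C(24, 2) = 24·23/2 = 276

Inversions: 276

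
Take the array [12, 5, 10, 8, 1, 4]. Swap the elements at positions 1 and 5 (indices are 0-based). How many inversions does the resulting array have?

Positions 1 and 5 hold 5 and 4; after swapping, the array is [12, 4, 10, 8, 1, 5].
Sweep left to right; for each value list the smaller values that follow it:
12: 5
4: 1
10: 3
8: 2
1: 0
5: 0
Sum: 5 + 1 + 3 + 2 + 0 + 0 = 11

11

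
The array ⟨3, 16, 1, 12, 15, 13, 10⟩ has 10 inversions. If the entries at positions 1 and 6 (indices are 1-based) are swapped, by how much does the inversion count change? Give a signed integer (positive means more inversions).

Positions 1 and 6 hold 3 and 13; after swapping, the array is [13, 16, 1, 12, 15, 3, 10].
For each element, count later entries that are smaller:
13: 4
16: 5
1: 0
12: 2
15: 2
3: 0
10: 0
Sum: 4 + 5 + 0 + 2 + 2 + 0 + 0 = 13
Change: 13 − 10 = +3

+3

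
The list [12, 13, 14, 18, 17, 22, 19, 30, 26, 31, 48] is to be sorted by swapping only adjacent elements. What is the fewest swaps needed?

3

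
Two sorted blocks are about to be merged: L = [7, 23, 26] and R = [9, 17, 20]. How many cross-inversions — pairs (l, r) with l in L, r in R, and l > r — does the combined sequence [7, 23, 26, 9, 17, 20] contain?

Cross-inversions: 6

Take each right-half value and tally the left-half values above it:
r = 9: 23, 26 → 2
r = 17: 23, 26 → 2
r = 20: 23, 26 → 2
Cross-inversions: 2 + 2 + 2 = 6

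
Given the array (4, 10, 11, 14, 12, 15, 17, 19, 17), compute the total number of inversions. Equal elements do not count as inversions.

For each element, count later entries that are smaller:
4 → none → 0
10 → none → 0
11 → none → 0
14 → 12 → 1
12 → none → 0
15 → none → 0
17 → none → 0
19 → 17 → 1
17 → none → 0
Sum: 0 + 0 + 0 + 1 + 0 + 0 + 0 + 1 + 0 = 2

There are 2 inversions.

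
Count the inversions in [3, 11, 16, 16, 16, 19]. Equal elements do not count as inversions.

For each element, count later entries that are smaller:
3: 0
11: 0
16: 0
16: 0
16: 0
19: 0
Sum: 0 + 0 + 0 + 0 + 0 + 0 = 0

0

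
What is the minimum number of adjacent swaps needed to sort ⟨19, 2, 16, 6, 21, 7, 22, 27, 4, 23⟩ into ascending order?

15 adjacent swaps

Each adjacent swap fixes exactly one inversion, so the minimum swap count equals the number of inversions.
Count inversions — for each element, later elements that are smaller:
19: 2, 16, 6, 7, 4 → 5
2: none → 0
16: 6, 7, 4 → 3
6: 4 → 1
21: 7, 4 → 2
7: 4 → 1
22: 4 → 1
27: 4, 23 → 2
4: none → 0
23: none → 0
Total inversions: 5 + 0 + 3 + 1 + 2 + 1 + 1 + 2 + 0 + 0 = 15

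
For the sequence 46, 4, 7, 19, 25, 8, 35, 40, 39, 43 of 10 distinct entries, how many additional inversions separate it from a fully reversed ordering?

Maximum inversions for 10 distinct elements is C(10, 2) = 10·9/2 = 45.
Current inversions — for each element, count later smaller elements:
46: 9
4: 0
7: 0
19: 1
25: 1
8: 0
35: 0
40: 1
39: 0
43: 0
Current total: 9 + 0 + 0 + 1 + 1 + 0 + 0 + 1 + 0 + 0 = 12
Shortfall: 45 − 12 = 33

33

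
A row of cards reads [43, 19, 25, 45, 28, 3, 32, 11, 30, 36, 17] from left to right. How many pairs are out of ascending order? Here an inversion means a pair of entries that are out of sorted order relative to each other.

Sweep left to right; for each value list the smaller values that follow it:
43 → 19, 25, 28, 3, 32, 11, 30, 36, 17 → 9
19 → 3, 11, 17 → 3
25 → 3, 11, 17 → 3
45 → 28, 3, 32, 11, 30, 36, 17 → 7
28 → 3, 11, 17 → 3
3 → none → 0
32 → 11, 30, 17 → 3
11 → none → 0
30 → 17 → 1
36 → 17 → 1
17 → none → 0
Sum: 9 + 3 + 3 + 7 + 3 + 0 + 3 + 0 + 1 + 1 + 0 = 30

30 out-of-order pairs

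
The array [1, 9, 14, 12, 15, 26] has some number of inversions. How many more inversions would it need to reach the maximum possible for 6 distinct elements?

Maximum inversions for 6 distinct elements is C(6, 2) = 6·5/2 = 15.
Current inversions — for each element, count later smaller elements:
1: 0
9: 0
14: 1
12: 0
15: 0
26: 0
Current total: 0 + 0 + 1 + 0 + 0 + 0 = 1
Shortfall: 15 − 1 = 14

14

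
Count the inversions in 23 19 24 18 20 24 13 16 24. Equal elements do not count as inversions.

18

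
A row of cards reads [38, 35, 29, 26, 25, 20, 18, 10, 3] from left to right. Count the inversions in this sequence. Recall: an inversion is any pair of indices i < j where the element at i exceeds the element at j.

Sweep left to right; for each value list the smaller values that follow it:
38: 8
35: 7
29: 6
26: 5
25: 4
20: 3
18: 2
10: 1
3: 0
Sum: 8 + 7 + 6 + 5 + 4 + 3 + 2 + 1 + 0 = 36

36 out-of-order pairs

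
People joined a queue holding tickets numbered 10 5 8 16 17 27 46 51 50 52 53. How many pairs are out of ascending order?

Inversions: 3

Element-by-element contributions:
10 → 5, 8 → 2
5 → none → 0
8 → none → 0
16 → none → 0
17 → none → 0
27 → none → 0
46 → none → 0
51 → 50 → 1
50 → none → 0
52 → none → 0
53 → none → 0
Sum: 2 + 0 + 0 + 0 + 0 + 0 + 0 + 1 + 0 + 0 + 0 = 3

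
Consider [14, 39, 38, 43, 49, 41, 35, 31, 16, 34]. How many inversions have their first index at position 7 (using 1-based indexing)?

3

The element at index 7 is 35.
Elements after it: 31, 16, 34
Those smaller than 35: 31, 16, 34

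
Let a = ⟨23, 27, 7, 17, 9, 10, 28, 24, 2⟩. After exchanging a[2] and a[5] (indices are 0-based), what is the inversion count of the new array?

23

Positions 2 and 5 hold 7 and 10; after swapping, the array is [23, 27, 10, 17, 9, 7, 28, 24, 2].
Count, for each position, how many later elements it exceeds:
23 → 10, 17, 9, 7, 2 → 5
27 → 10, 17, 9, 7, 24, 2 → 6
10 → 9, 7, 2 → 3
17 → 9, 7, 2 → 3
9 → 7, 2 → 2
7 → 2 → 1
28 → 24, 2 → 2
24 → 2 → 1
2 → none → 0
Sum: 5 + 6 + 3 + 3 + 2 + 1 + 2 + 1 + 0 = 23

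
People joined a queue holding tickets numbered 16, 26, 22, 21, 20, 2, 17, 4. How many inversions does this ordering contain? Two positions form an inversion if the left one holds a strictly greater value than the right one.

Count, for each position, how many later elements it exceeds:
16: 2
26: 6
22: 5
21: 4
20: 3
2: 0
17: 1
4: 0
Sum: 2 + 6 + 5 + 4 + 3 + 0 + 1 + 0 = 21

21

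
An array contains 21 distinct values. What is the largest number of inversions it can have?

The maximum occurs when the array is in strictly decreasing order: every one of the C(21, 2) pairs is inverted.
C(21, 2) = 21·20/2 = 210

210 inversions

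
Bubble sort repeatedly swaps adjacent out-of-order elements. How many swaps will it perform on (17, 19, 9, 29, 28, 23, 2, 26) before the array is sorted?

Minimum adjacent swaps = number of inversions (each swap of adjacent out-of-order elements removes one inversion and no swap can remove more).
Count inversions — for each element, later elements that are smaller:
17: 9, 2 → 2
19: 9, 2 → 2
9: 2 → 1
29: 28, 23, 2, 26 → 4
28: 23, 2, 26 → 3
23: 2 → 1
2: none → 0
26: none → 0
Total inversions: 2 + 2 + 1 + 4 + 3 + 1 + 0 + 0 = 13

13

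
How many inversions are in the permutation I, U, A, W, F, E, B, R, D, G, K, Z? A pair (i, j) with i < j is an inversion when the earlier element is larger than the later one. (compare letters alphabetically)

Sweep left to right; for each value list the smaller values that follow it:
I: 6
U: 8
A: 0
W: 7
F: 3
E: 2
B: 0
R: 3
D: 0
G: 0
K: 0
Z: 0
Sum: 6 + 8 + 0 + 7 + 3 + 2 + 0 + 3 + 0 + 0 + 0 + 0 = 29

Out-of-order pairs: 29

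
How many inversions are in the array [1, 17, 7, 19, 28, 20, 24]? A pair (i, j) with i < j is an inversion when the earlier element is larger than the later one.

3

Out-of-order index pairs (0-indexed):
(1,2): 17 > 7
(4,5): 28 > 20
(4,6): 28 > 24
That's 3 pairs.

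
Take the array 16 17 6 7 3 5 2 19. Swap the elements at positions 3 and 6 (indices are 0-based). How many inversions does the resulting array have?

13

Positions 3 and 6 hold 7 and 2; after swapping, the array is [16, 17, 6, 2, 3, 5, 7, 19].
For each element, count later entries that are smaller:
16 → 6, 2, 3, 5, 7 → 5
17 → 6, 2, 3, 5, 7 → 5
6 → 2, 3, 5 → 3
2 → none → 0
3 → none → 0
5 → none → 0
7 → none → 0
19 → none → 0
Sum: 5 + 5 + 3 + 0 + 0 + 0 + 0 + 0 = 13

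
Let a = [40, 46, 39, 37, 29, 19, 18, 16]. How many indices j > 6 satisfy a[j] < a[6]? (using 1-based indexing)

The element at index 6 is 19.
Elements after it: 18, 16
Those smaller than 19: 18, 16

2 such elements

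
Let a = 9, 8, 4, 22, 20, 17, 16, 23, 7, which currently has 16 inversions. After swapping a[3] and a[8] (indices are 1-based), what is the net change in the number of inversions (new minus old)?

+9

Positions 3 and 8 hold 4 and 23; after swapping, the array is [9, 8, 23, 22, 20, 17, 16, 4, 7].
Element-by-element contributions:
9 → 8, 4, 7 → 3
8 → 4, 7 → 2
23 → 22, 20, 17, 16, 4, 7 → 6
22 → 20, 17, 16, 4, 7 → 5
20 → 17, 16, 4, 7 → 4
17 → 16, 4, 7 → 3
16 → 4, 7 → 2
4 → none → 0
7 → none → 0
Sum: 3 + 2 + 6 + 5 + 4 + 3 + 2 + 0 + 0 = 25
Change: 25 − 16 = +9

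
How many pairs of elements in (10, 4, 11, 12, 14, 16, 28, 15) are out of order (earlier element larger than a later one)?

Sweep left to right; for each value list the smaller values that follow it:
10: 1
4: 0
11: 0
12: 0
14: 0
16: 1
28: 1
15: 0
Sum: 1 + 0 + 0 + 0 + 0 + 1 + 1 + 0 = 3

3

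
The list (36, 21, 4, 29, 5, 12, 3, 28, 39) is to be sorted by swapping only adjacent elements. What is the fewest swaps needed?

18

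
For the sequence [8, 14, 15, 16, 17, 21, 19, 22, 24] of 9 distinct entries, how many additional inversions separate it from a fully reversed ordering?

Maximum inversions for 9 distinct elements is C(9, 2) = 9·8/2 = 36.
Current inversions — for each element, count later smaller elements:
8: 0
14: 0
15: 0
16: 0
17: 0
21: 1
19: 0
22: 0
24: 0
Current total: 0 + 0 + 0 + 0 + 0 + 1 + 0 + 0 + 0 = 1
Shortfall: 36 − 1 = 35

35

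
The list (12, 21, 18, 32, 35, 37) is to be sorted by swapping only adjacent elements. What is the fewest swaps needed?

Minimum adjacent swaps = number of inversions (each swap of adjacent out-of-order elements removes one inversion and no swap can remove more).
Count inversions — for each element, later elements that are smaller:
12: none → 0
21: 18 → 1
18: none → 0
32: none → 0
35: none → 0
37: none → 0
Total inversions: 0 + 1 + 0 + 0 + 0 + 0 = 1

1 adjacent swap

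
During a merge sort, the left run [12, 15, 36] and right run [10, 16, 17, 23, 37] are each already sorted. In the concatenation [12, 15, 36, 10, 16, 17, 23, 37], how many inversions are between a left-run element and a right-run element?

Cross-inversions: 6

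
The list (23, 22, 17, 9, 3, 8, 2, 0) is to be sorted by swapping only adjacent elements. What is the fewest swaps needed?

Adjacent swaps: 27

The minimum number of adjacent swaps to sort an array equals its inversion count, since every such swap removes exactly one inversion.
Count inversions — for each element, later elements that are smaller:
23: 22, 17, 9, 3, 8, 2, 0 → 7
22: 17, 9, 3, 8, 2, 0 → 6
17: 9, 3, 8, 2, 0 → 5
9: 3, 8, 2, 0 → 4
3: 2, 0 → 2
8: 2, 0 → 2
2: 0 → 1
0: none → 0
Total inversions: 7 + 6 + 5 + 4 + 2 + 2 + 1 + 0 = 27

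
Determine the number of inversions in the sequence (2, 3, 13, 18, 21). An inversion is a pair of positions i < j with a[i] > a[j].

0 inversions

Listing every pair i<j with a[i]>a[j] (using 1-based positions):
(none)
That's 0 pairs.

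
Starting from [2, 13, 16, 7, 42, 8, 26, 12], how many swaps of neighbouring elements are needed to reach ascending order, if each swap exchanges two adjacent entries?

10 adjacent swaps

The minimum number of adjacent swaps to sort an array equals its inversion count, since every such swap removes exactly one inversion.
Count inversions — for each element, later elements that are smaller:
2: none → 0
13: 7, 8, 12 → 3
16: 7, 8, 12 → 3
7: none → 0
42: 8, 26, 12 → 3
8: none → 0
26: 12 → 1
12: none → 0
Total inversions: 0 + 3 + 3 + 0 + 3 + 0 + 1 + 0 = 10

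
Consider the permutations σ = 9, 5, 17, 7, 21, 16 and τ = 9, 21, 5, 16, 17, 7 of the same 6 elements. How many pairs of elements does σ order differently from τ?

Assign each item its position (1..6) in the first ordering, then rewrite the second ordering as that position sequence:
positions: 9→1, 5→2, 17→3, 7→4, 21→5, 16→6
second ordering as positions: [1, 5, 2, 6, 3, 4]
Discordant pairs = inversions in this position sequence.
1: 0
5: 2, 3, 4 → 3
2: 0
6: 3, 4 → 2
3: 0
4: 0
Total: 0 + 3 + 0 + 2 + 0 + 0 = 5

There are 5 discordant pairs.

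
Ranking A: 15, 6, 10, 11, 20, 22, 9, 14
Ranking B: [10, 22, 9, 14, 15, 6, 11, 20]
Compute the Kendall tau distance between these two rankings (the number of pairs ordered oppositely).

Assign each item its position (1..8) in the first ordering, then rewrite the second ordering as that position sequence:
positions: 15→1, 6→2, 10→3, 11→4, 20→5, 22→6, 9→7, 14→8
second ordering as positions: [3, 6, 7, 8, 1, 2, 4, 5]
Discordant pairs = inversions in this position sequence.
3: 1, 2 → 2
6: 1, 2, 4, 5 → 4
7: 1, 2, 4, 5 → 4
8: 1, 2, 4, 5 → 4
1: 0
2: 0
4: 0
5: 0
Total: 2 + 4 + 4 + 4 + 0 + 0 + 0 + 0 = 14

14 discordant pairs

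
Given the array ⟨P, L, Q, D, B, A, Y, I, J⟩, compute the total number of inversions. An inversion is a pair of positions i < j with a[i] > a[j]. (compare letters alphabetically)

21

Sweep left to right; for each value list the smaller values that follow it:
P → L, D, B, A, I, J → 6
L → D, B, A, I, J → 5
Q → D, B, A, I, J → 5
D → B, A → 2
B → A → 1
A → none → 0
Y → I, J → 2
I → none → 0
J → none → 0
Sum: 6 + 5 + 5 + 2 + 1 + 0 + 2 + 0 + 0 = 21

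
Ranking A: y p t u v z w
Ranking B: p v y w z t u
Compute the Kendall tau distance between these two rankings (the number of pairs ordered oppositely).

9

Assign each item its position (1..7) in the first ordering, then rewrite the second ordering as that position sequence:
positions: y→1, p→2, t→3, u→4, v→5, z→6, w→7
second ordering as positions: [2, 5, 1, 7, 6, 3, 4]
Discordant pairs = inversions in this position sequence.
2: 1 → 1
5: 1, 3, 4 → 3
1: 0
7: 6, 3, 4 → 3
6: 3, 4 → 2
3: 0
4: 0
Total: 1 + 3 + 0 + 3 + 2 + 0 + 0 = 9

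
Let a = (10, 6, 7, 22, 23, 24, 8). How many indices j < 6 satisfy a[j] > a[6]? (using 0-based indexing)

The element at index 6 is 8.
Elements before it: 10, 6, 7, 22, 23, 24
Those larger than 8: 10, 22, 23, 24

4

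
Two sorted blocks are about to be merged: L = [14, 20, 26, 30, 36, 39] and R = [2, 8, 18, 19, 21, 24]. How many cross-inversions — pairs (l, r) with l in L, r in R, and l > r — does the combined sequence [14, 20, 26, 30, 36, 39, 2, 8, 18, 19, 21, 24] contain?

Count, for every r in R, how many entries of L exceed r:
r = 2: 14, 20, 26, 30, 36, 39 → 6
r = 8: 14, 20, 26, 30, 36, 39 → 6
r = 18: 20, 26, 30, 36, 39 → 5
r = 19: 20, 26, 30, 36, 39 → 5
r = 21: 26, 30, 36, 39 → 4
r = 24: 26, 30, 36, 39 → 4
Cross-inversions: 6 + 6 + 5 + 5 + 4 + 4 = 30

30 cross-inversions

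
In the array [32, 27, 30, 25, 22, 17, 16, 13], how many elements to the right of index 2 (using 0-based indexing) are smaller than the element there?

5

The element at index 2 is 30.
Elements after it: 25, 22, 17, 16, 13
Those smaller than 30: 25, 22, 17, 16, 13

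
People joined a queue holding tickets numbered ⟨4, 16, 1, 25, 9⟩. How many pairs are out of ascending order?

4 out-of-order pairs

Count, for each position, how many later elements it exceeds:
4 → 1 → 1
16 → 1, 9 → 2
1 → none → 0
25 → 9 → 1
9 → none → 0
Sum: 1 + 2 + 0 + 1 + 0 = 4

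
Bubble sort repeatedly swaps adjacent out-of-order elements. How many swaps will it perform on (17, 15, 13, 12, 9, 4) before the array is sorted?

15

Minimum adjacent swaps = number of inversions (each swap of adjacent out-of-order elements removes one inversion and no swap can remove more).
Count inversions — for each element, later elements that are smaller:
17: 15, 13, 12, 9, 4 → 5
15: 13, 12, 9, 4 → 4
13: 12, 9, 4 → 3
12: 9, 4 → 2
9: 4 → 1
4: none → 0
Total inversions: 5 + 4 + 3 + 2 + 1 + 0 = 15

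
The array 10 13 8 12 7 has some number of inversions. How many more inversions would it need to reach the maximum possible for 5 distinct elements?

3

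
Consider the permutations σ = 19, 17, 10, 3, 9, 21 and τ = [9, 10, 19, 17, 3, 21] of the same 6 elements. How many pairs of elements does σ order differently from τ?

Assign each item its position (1..6) in the first ordering, then rewrite the second ordering as that position sequence:
positions: 19→1, 17→2, 10→3, 3→4, 9→5, 21→6
second ordering as positions: [5, 3, 1, 2, 4, 6]
Discordant pairs = inversions in this position sequence.
5: 3, 1, 2, 4 → 4
3: 1, 2 → 2
1: 0
2: 0
4: 0
6: 0
Total: 4 + 2 + 0 + 0 + 0 + 0 = 6

6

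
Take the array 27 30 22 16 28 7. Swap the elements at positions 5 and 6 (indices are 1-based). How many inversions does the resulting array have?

Positions 5 and 6 hold 28 and 7; after swapping, the array is [27, 30, 22, 16, 7, 28].
Count, for each position, how many later elements it exceeds:
27 → 22, 16, 7 → 3
30 → 22, 16, 7, 28 → 4
22 → 16, 7 → 2
16 → 7 → 1
7 → none → 0
28 → none → 0
Sum: 3 + 4 + 2 + 1 + 0 + 0 = 10

10 inversions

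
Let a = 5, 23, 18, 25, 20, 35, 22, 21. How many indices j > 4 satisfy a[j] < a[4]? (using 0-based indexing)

The element at index 4 is 20.
Elements after it: 35, 22, 21
None of them are smaller than 20.

0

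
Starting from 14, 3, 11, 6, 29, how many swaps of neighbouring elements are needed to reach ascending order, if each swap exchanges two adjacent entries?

Each adjacent swap fixes exactly one inversion, so the minimum swap count equals the number of inversions.
Count inversions — for each element, later elements that are smaller:
14: 3, 11, 6 → 3
3: none → 0
11: 6 → 1
6: none → 0
29: none → 0
Total inversions: 3 + 0 + 1 + 0 + 0 = 4

4 swaps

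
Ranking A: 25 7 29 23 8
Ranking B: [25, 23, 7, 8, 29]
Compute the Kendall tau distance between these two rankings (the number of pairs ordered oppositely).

Assign each item its position (1..5) in the first ordering, then rewrite the second ordering as that position sequence:
positions: 25→1, 7→2, 29→3, 23→4, 8→5
second ordering as positions: [1, 4, 2, 5, 3]
Discordant pairs = inversions in this position sequence.
1: 0
4: 2, 3 → 2
2: 0
5: 3 → 1
3: 0
Total: 0 + 2 + 0 + 1 + 0 = 3

There are 3 discordant pairs.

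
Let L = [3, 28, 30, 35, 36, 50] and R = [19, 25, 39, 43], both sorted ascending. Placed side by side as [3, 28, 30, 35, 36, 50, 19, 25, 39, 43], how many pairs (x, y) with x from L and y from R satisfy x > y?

Cross-inversions: 12

Take each right-half value and tally the left-half values above it:
r = 19: 28, 30, 35, 36, 50 → 5
r = 25: 28, 30, 35, 36, 50 → 5
r = 39: 50 → 1
r = 43: 50 → 1
Cross-inversions: 5 + 5 + 1 + 1 = 12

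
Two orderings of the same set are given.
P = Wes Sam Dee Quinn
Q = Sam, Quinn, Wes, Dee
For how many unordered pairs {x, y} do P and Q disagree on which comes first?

Assign each item its position (1..4) in the first ordering, then rewrite the second ordering as that position sequence:
positions: Wes→1, Sam→2, Dee→3, Quinn→4
second ordering as positions: [2, 4, 1, 3]
Discordant pairs = inversions in this position sequence.
2: 1 → 1
4: 1, 3 → 2
1: 0
3: 0
Total: 1 + 2 + 0 + 0 = 3

3 disagreeing pairs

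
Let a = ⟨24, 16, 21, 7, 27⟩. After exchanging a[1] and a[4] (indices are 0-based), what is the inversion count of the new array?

There are 8 inversions.

Positions 1 and 4 hold 16 and 27; after swapping, the array is [24, 27, 21, 7, 16].
Element-by-element contributions:
24: 3
27: 3
21: 2
7: 0
16: 0
Sum: 3 + 3 + 2 + 0 + 0 = 8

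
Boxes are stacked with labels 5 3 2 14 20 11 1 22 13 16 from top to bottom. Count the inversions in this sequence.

For each element, count later entries that are smaller:
5: 3
3: 2
2: 1
14: 3
20: 4
11: 1
1: 0
22: 2
13: 0
16: 0
Sum: 3 + 2 + 1 + 3 + 4 + 1 + 0 + 2 + 0 + 0 = 16

16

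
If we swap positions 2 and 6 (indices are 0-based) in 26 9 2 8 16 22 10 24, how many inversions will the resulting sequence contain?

Positions 2 and 6 hold 2 and 10; after swapping, the array is [26, 9, 10, 8, 16, 22, 2, 24].
Count, for each position, how many later elements it exceeds:
26 → 9, 10, 8, 16, 22, 2, 24 → 7
9 → 8, 2 → 2
10 → 8, 2 → 2
8 → 2 → 1
16 → 2 → 1
22 → 2 → 1
2 → none → 0
24 → none → 0
Sum: 7 + 2 + 2 + 1 + 1 + 1 + 0 + 0 = 14

14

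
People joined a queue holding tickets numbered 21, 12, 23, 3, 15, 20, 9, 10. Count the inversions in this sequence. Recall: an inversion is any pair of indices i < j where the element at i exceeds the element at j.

18 inversions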